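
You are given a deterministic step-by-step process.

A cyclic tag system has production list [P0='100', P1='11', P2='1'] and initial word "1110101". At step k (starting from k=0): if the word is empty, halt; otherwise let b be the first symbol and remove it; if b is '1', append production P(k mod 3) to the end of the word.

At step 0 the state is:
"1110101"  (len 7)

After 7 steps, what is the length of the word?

11

t=0: "1110101"  (len 7)
t=1: "110101100"  (len 9)
t=2: "1010110011"  (len 10)
t=3: "0101100111"  (len 10)
t=4: "101100111"  (len 9)
t=5: "0110011111"  (len 10)
t=6: "110011111"  (len 9)
t=7: "10011111100"  (len 11)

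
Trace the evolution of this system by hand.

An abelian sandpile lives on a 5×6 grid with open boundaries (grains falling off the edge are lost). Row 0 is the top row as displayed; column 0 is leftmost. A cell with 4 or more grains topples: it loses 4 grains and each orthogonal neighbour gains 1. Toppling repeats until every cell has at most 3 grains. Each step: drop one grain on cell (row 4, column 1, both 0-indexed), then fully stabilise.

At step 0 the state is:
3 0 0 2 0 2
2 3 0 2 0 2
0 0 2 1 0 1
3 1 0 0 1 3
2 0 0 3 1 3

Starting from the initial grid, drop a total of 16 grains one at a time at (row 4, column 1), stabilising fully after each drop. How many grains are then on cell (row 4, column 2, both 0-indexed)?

1

t=0: 3 0 0 2 0 2
2 3 0 2 0 2
0 0 2 1 0 1
3 1 0 0 1 3
2 0 0 3 1 3
t=1: 3 0 0 2 0 2
2 3 0 2 0 2
0 0 2 1 0 1
3 1 0 0 1 3
2 1 0 3 1 3
t=2: 3 0 0 2 0 2
2 3 0 2 0 2
0 0 2 1 0 1
3 1 0 0 1 3
2 2 0 3 1 3
t=3: 3 0 0 2 0 2
2 3 0 2 0 2
0 0 2 1 0 1
3 1 0 0 1 3
2 3 0 3 1 3
t=4: 3 0 0 2 0 2
2 3 0 2 0 2
0 0 2 1 0 1
3 2 0 0 1 3
3 0 1 3 1 3
t=5: 3 0 0 2 0 2
2 3 0 2 0 2
0 0 2 1 0 1
3 2 0 0 1 3
3 1 1 3 1 3
t=6: 3 0 0 2 0 2
2 3 0 2 0 2
0 0 2 1 0 1
3 2 0 0 1 3
3 2 1 3 1 3
t=7: 3 0 0 2 0 2
2 3 0 2 0 2
0 0 2 1 0 1
3 2 0 0 1 3
3 3 1 3 1 3
t=8: 3 0 0 2 0 2
2 3 0 2 0 2
1 1 2 1 0 1
1 0 1 0 1 3
1 2 2 3 1 3
t=9: 3 0 0 2 0 2
2 3 0 2 0 2
1 1 2 1 0 1
1 0 1 0 1 3
1 3 2 3 1 3
t=10: 3 0 0 2 0 2
2 3 0 2 0 2
1 1 2 1 0 1
1 1 1 0 1 3
2 0 3 3 1 3
t=11: 3 0 0 2 0 2
2 3 0 2 0 2
1 1 2 1 0 1
1 1 1 0 1 3
2 1 3 3 1 3
t=12: 3 0 0 2 0 2
2 3 0 2 0 2
1 1 2 1 0 1
1 1 1 0 1 3
2 2 3 3 1 3
t=13: 3 0 0 2 0 2
2 3 0 2 0 2
1 1 2 1 0 1
1 1 1 0 1 3
2 3 3 3 1 3
t=14: 3 0 0 2 0 2
2 3 0 2 0 2
1 1 2 1 0 1
1 2 2 1 1 3
3 1 1 0 2 3
t=15: 3 0 0 2 0 2
2 3 0 2 0 2
1 1 2 1 0 1
1 2 2 1 1 3
3 2 1 0 2 3
t=16: 3 0 0 2 0 2
2 3 0 2 0 2
1 1 2 1 0 1
1 2 2 1 1 3
3 3 1 0 2 3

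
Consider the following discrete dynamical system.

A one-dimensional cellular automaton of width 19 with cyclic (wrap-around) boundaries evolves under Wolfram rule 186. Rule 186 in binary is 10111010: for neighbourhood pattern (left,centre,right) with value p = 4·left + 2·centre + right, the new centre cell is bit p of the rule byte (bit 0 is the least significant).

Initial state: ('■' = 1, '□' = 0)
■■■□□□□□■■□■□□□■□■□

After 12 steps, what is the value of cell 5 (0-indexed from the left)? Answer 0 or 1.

1

k=0  ■■■□□□□□■■□■□□□■□■□
k=1  ■■□■□□□■■□■□■□■□■□■
k=2  ■□■□■□■■□■□■□■□■□■■
k=3  □■□■□■■□■□■□■□■□■■■
k=4  ■□■□■■□■□■□■□■□■■■□
k=5  □■□■■□■□■□■□■□■■■□■
k=6  ■□■■□■□■□■□■□■■■□■□
k=7  □■■□■□■□■□■□■■■□■□■
k=8  ■■□■□■□■□■□■■■□■□■□
k=9  ■□■□■□■□■□■■■□■□■□■
k=10  □■□■□■□■□■■■□■□■□■■
k=11  ■□■□■□■□■■■□■□■□■■□
k=12  □■□■□■□■■■□■□■□■■□■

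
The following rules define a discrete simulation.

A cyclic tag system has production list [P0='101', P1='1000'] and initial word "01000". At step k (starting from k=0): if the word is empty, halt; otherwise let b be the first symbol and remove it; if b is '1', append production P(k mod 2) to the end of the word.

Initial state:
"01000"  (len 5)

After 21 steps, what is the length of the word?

4

[0] "01000"  (len 5)
[1] "1000"  (len 4)
[2] "0001000"  (len 7)
[3] "001000"  (len 6)
[4] "01000"  (len 5)
[5] "1000"  (len 4)
[6] "0001000"  (len 7)
[7] "001000"  (len 6)
[8] "01000"  (len 5)
[9] "1000"  (len 4)
[10] "0001000"  (len 7)
[11] "001000"  (len 6)
[12] "01000"  (len 5)
[13] "1000"  (len 4)
[14] "0001000"  (len 7)
[15] "001000"  (len 6)
[16] "01000"  (len 5)
[17] "1000"  (len 4)
[18] "0001000"  (len 7)
[19] "001000"  (len 6)
[20] "01000"  (len 5)
[21] "1000"  (len 4)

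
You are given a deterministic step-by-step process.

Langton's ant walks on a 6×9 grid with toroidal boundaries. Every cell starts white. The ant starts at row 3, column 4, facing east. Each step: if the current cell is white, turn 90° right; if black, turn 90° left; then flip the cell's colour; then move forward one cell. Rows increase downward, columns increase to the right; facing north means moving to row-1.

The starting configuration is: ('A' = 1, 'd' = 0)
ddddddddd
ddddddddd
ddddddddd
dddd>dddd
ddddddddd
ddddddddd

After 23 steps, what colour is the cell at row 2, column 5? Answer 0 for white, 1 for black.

1

gen 0: ddddddddd
ddddddddd
ddddddddd
dddd>dddd
ddddddddd
ddddddddd
gen 1: ddddddddd
ddddddddd
ddddddddd
ddddAdddd
ddddvdddd
ddddddddd
gen 2: ddddddddd
ddddddddd
ddddddddd
ddddAdddd
ddd<Adddd
ddddddddd
gen 3: ddddddddd
ddddddddd
ddddddddd
ddd^Adddd
dddAAdddd
ddddddddd
gen 4: ddddddddd
ddddddddd
ddddddddd
dddA>dddd
dddAAdddd
ddddddddd
gen 5: ddddddddd
ddddddddd
dddd^dddd
dddAddddd
dddAAdddd
ddddddddd
gen 6: ddddddddd
ddddddddd
ddddA>ddd
dddAddddd
dddAAdddd
ddddddddd
gen 7: ddddddddd
ddddddddd
ddddAAddd
dddAdvddd
dddAAdddd
ddddddddd
gen 8: ddddddddd
ddddddddd
ddddAAddd
dddA<Addd
dddAAdddd
ddddddddd
gen 9: ddddddddd
ddddddddd
dddd^Addd
dddAAAddd
dddAAdddd
ddddddddd
gen 10: ddddddddd
ddddddddd
ddd<dAddd
dddAAAddd
dddAAdddd
ddddddddd
gen 11: ddddddddd
ddd^ddddd
dddAdAddd
dddAAAddd
dddAAdddd
ddddddddd
gen 12: ddddddddd
dddA>dddd
dddAdAddd
dddAAAddd
dddAAdddd
ddddddddd
gen 13: ddddddddd
dddAAdddd
dddAvAddd
dddAAAddd
dddAAdddd
ddddddddd
gen 14: ddddddddd
dddAAdddd
ddd<AAddd
dddAAAddd
dddAAdddd
ddddddddd
gen 15: ddddddddd
dddAAdddd
ddddAAddd
dddvAAddd
dddAAdddd
ddddddddd
gen 16: ddddddddd
dddAAdddd
ddddAAddd
dddd>Addd
dddAAdddd
ddddddddd
gen 17: ddddddddd
dddAAdddd
dddd^Addd
dddddAddd
dddAAdddd
ddddddddd
gen 18: ddddddddd
dddAAdddd
ddd<dAddd
dddddAddd
dddAAdddd
ddddddddd
gen 19: ddddddddd
ddd^Adddd
dddAdAddd
dddddAddd
dddAAdddd
ddddddddd
gen 20: ddddddddd
dd<dAdddd
dddAdAddd
dddddAddd
dddAAdddd
ddddddddd
gen 21: dd^dddddd
ddAdAdddd
dddAdAddd
dddddAddd
dddAAdddd
ddddddddd
gen 22: ddA>ddddd
ddAdAdddd
dddAdAddd
dddddAddd
dddAAdddd
ddddddddd
gen 23: ddAAddddd
ddAvAdddd
dddAdAddd
dddddAddd
dddAAdddd
ddddddddd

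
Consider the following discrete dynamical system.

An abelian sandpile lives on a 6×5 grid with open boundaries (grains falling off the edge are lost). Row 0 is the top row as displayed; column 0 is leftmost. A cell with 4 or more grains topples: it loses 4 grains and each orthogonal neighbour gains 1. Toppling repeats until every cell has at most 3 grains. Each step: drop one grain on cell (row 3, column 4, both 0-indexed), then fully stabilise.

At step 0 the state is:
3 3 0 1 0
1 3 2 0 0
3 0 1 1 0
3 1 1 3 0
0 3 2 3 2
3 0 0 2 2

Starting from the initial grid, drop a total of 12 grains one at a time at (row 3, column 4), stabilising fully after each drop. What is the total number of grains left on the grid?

51

0) 3 3 0 1 0
1 3 2 0 0
3 0 1 1 0
3 1 1 3 0
0 3 2 3 2
3 0 0 2 2
1) 3 3 0 1 0
1 3 2 0 0
3 0 1 1 0
3 1 1 3 1
0 3 2 3 2
3 0 0 2 2
2) 3 3 0 1 0
1 3 2 0 0
3 0 1 1 0
3 1 1 3 2
0 3 2 3 2
3 0 0 2 2
3) 3 3 0 1 0
1 3 2 0 0
3 0 1 1 0
3 1 1 3 3
0 3 2 3 2
3 0 0 2 2
4) 3 3 0 1 0
1 3 2 0 0
3 0 1 2 1
3 1 2 1 2
0 3 3 1 0
3 0 0 3 3
5) 3 3 0 1 0
1 3 2 0 0
3 0 1 2 1
3 1 2 1 3
0 3 3 1 0
3 0 0 3 3
6) 3 3 0 1 0
1 3 2 0 0
3 0 1 2 2
3 1 2 2 0
0 3 3 1 1
3 0 0 3 3
7) 3 3 0 1 0
1 3 2 0 0
3 0 1 2 2
3 1 2 2 1
0 3 3 1 1
3 0 0 3 3
8) 3 3 0 1 0
1 3 2 0 0
3 0 1 2 2
3 1 2 2 2
0 3 3 1 1
3 0 0 3 3
9) 3 3 0 1 0
1 3 2 0 0
3 0 1 2 2
3 1 2 2 3
0 3 3 1 1
3 0 0 3 3
10) 3 3 0 1 0
1 3 2 0 0
3 0 1 2 3
3 1 2 3 0
0 3 3 1 2
3 0 0 3 3
11) 3 3 0 1 0
1 3 2 0 0
3 0 1 2 3
3 1 2 3 1
0 3 3 1 2
3 0 0 3 3
12) 3 3 0 1 0
1 3 2 0 0
3 0 1 2 3
3 1 2 3 2
0 3 3 1 2
3 0 0 3 3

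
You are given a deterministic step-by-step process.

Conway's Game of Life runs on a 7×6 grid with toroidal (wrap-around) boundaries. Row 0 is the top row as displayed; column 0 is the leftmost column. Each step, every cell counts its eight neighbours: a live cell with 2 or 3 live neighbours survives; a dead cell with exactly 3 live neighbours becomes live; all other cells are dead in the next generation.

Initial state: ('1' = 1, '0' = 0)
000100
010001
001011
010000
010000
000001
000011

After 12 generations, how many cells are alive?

t=0: 000100
010001
001011
010000
010000
000001
000011
t=1: 100001
101101
011011
111000
100000
100011
000011
t=2: 010100
001100
000010
001100
000000
100010
000000
t=3: 000100
001110
000010
000100
000100
000000
000000
t=4: 001110
001010
001010
000110
000000
000000
000000
t=5: 001010
011011
001011
000110
000000
000000
000100
t=6: 011011
111000
111000
000111
000000
000000
000100
t=7: 000011
000000
000010
111111
000010
000000
001110
t=8: 000011
000011
111010
111000
111010
000010
000111
t=9: 100000
010000
001010
000000
101000
111000
000100
t=10: 000000
010000
000000
010100
101000
101100
101000
t=11: 010000
000000
001000
011000
100000
101101
001100
t=12: 001000
000000
011000
011000
100101
101111
100110

16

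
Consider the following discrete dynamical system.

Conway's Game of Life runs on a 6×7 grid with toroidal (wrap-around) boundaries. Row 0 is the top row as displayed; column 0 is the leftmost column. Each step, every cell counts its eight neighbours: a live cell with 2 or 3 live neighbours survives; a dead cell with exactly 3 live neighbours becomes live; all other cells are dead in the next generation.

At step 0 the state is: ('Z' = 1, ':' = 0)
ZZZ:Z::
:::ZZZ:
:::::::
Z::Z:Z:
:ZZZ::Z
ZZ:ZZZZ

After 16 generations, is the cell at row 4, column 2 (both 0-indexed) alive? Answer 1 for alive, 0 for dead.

step 0: ZZZ:Z::
:::ZZZ:
:::::::
Z::Z:Z:
:ZZZ::Z
ZZ:ZZZZ
step 1: :::::::
:ZZZZZ:
:::Z:ZZ
ZZ:ZZ:Z
:::::::
:::::::
step 2: ::ZZZ::
::ZZ:ZZ
:::::::
Z:ZZZ:Z
Z::::::
:::::::
step 3: ::Z:ZZ:
::Z::Z:
ZZ:::::
ZZ:Z::Z
ZZ:Z::Z
:::Z:::
step 4: ::Z:ZZ:
::ZZZZZ
:::::::
:::::::
:Z:ZZ:Z
ZZ:Z:ZZ
step 5: :::::::
::Z:::Z
:::ZZZ:
:::::::
:Z:ZZ:Z
:Z:::::
step 6: :::::::
:::ZZZ:
:::ZZZ:
::Z::::
Z:Z::::
Z:Z::::
step 7: :::ZZ::
:::Z:Z:
::Z::Z:
:ZZ:Z::
::ZZ:::
:::::::
step 8: :::ZZ::
::ZZ:Z:
:ZZ::Z:
:Z::Z::
:ZZZ:::
::Z:Z::
step 9: :::::Z:
:Z:::Z:
:Z:::Z:
Z:::Z::
:Z::Z::
:Z::Z::
step 10: ::::ZZ:
::::ZZZ
ZZ::ZZZ
ZZ::ZZ:
ZZ:ZZZ:
::::ZZ:
step 11: :::Z:::
:::Z:::
:Z:Z:::
:::::::
ZZZZ:::
:::::::
step 12: :::::::
:::ZZ::
::Z::::
Z::Z:::
:ZZ::::
:Z:Z:::
step 13: ::ZZZ::
:::Z:::
::Z:Z::
:::Z:::
ZZ:Z:::
:Z:::::
step 14: ::ZZZ::
:::::::
::Z:Z::
:Z:ZZ::
ZZ:::::
ZZ::Z::
step 15: :ZZZZ::
::Z:Z::
::Z:Z::
ZZ:ZZ::
:::ZZ::
Z:::Z::
step 16: :ZZ:ZZ:
::::ZZ:
::Z:ZZ:
:Z:::Z:
ZZZ::Z:
:Z:::Z:

1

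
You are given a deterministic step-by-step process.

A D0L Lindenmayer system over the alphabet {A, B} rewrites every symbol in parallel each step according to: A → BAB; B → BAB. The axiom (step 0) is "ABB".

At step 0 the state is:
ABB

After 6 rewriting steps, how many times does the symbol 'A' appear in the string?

[0] ABB
[1] BABBABBAB
[2] BABBABBABBABBABBABBABBABBAB
[3] BABBABBABBABBABBABBABBABBABBABBABBABBABBABBABBABBABBABBABBABBABBABBABBABBABBABBAB
[4] BABBABBABBABBABBABBABBABBABBABBABBABBABBABBABBABBABBABBABB…BBABBABBABBABBABBABBABBABBABBABBABBABBABBABBABBABBABBABBAB  (len 243)
[5] BABBABBABBABBABBABBABBABBABBABBABBABBABBABBABBABBABBABBABB…BBABBABBABBABBABBABBABBABBABBABBABBABBABBABBABBABBABBABBAB  (len 729)
[6] BABBABBABBABBABBABBABBABBABBABBABBABBABBABBABBABBABBABBABB…BBABBABBABBABBABBABBABBABBABBABBABBABBABBABBABBABBABBABBAB  (len 2187)

729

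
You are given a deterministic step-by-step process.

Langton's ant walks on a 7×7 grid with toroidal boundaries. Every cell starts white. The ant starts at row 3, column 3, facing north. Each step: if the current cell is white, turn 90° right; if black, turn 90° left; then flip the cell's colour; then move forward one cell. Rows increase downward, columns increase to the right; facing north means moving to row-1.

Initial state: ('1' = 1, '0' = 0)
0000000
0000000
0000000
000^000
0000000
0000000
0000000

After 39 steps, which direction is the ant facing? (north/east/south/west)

east

0) 0000000
0000000
0000000
000^000
0000000
0000000
0000000
1) 0000000
0000000
0000000
0001>00
0000000
0000000
0000000
2) 0000000
0000000
0000000
0001100
0000v00
0000000
0000000
3) 0000000
0000000
0000000
0001100
000<100
0000000
0000000
4) 0000000
0000000
0000000
000^100
0001100
0000000
0000000
5) 0000000
0000000
0000000
00<0100
0001100
0000000
0000000
6) 0000000
0000000
00^0000
0010100
0001100
0000000
0000000
7) 0000000
0000000
001>000
0010100
0001100
0000000
0000000
8) 0000000
0000000
0011000
001v100
0001100
0000000
0000000
9) 0000000
0000000
0011000
00<1100
0001100
0000000
0000000
10) 0000000
0000000
0011000
0001100
00v1100
0000000
0000000
11) 0000000
0000000
0011000
0001100
0<11100
0000000
0000000
12) 0000000
0000000
0011000
0^01100
0111100
0000000
0000000
13) 0000000
0000000
0011000
01>1100
0111100
0000000
0000000
14) 0000000
0000000
0011000
0111100
01v1100
0000000
0000000
15) 0000000
0000000
0011000
0111100
010>100
0000000
0000000
16) 0000000
0000000
0011000
011^100
0100100
0000000
0000000
17) 0000000
0000000
0011000
01<0100
0100100
0000000
0000000
18) 0000000
0000000
0011000
0100100
01v0100
0000000
0000000
19) 0000000
0000000
0011000
0100100
0<10100
0000000
0000000
20) 0000000
0000000
0011000
0100100
0010100
0v00000
0000000
21) 0000000
0000000
0011000
0100100
0010100
<100000
0000000
22) 0000000
0000000
0011000
0100100
^010100
1100000
0000000
23) 0000000
0000000
0011000
0100100
1>10100
1100000
0000000
24) 0000000
0000000
0011000
0100100
1110100
1v00000
0000000
25) 0000000
0000000
0011000
0100100
1110100
10>0000
0000000
26) 0000000
0000000
0011000
0100100
1110100
1010000
00v0000
27) 0000000
0000000
0011000
0100100
1110100
1010000
0<10000
28) 0000000
0000000
0011000
0100100
1110100
1^10000
0110000
29) 0000000
0000000
0011000
0100100
1110100
11>0000
0110000
30) 0000000
0000000
0011000
0100100
11^0100
1100000
0110000
31) 0000000
0000000
0011000
0100100
1<00100
1100000
0110000
32) 0000000
0000000
0011000
0100100
1000100
1v00000
0110000
33) 0000000
0000000
0011000
0100100
1000100
10>0000
0110000
34) 0000000
0000000
0011000
0100100
1000100
1010000
01v0000
35) 0000000
0000000
0011000
0100100
1000100
1010000
010>000
36) 000v000
0000000
0011000
0100100
1000100
1010000
0101000
37) 00<1000
0000000
0011000
0100100
1000100
1010000
0101000
38) 0011000
0000000
0011000
0100100
1000100
1010000
01^1000
39) 0011000
0000000
0011000
0100100
1000100
1010000
011>000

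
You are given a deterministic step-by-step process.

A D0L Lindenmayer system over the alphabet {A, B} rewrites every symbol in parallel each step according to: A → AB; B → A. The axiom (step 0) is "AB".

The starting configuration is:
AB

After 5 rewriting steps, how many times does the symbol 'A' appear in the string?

0) AB
1) ABA
2) ABAAB
3) ABAABABA
4) ABAABABAABAAB
5) ABAABABAABAABABAABABA

13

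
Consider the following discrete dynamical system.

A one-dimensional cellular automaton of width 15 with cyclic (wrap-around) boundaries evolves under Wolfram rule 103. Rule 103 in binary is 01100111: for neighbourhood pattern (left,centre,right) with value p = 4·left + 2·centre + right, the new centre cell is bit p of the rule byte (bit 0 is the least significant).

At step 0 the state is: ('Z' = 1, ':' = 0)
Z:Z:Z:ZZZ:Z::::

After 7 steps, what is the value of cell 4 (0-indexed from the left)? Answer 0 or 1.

0) Z:Z:Z:ZZZ:Z::::
1) ZZZZZZ::ZZZ:ZZZ
2) :::::Z:Z::ZZ:::
3) ZZZZZZZZ:Z:Z:ZZ
4) :::::::ZZZZZZ::
5) ZZZZZZZ:::::Z:Z
6) ::::::Z:ZZZZZZ:
7) ZZZZZZZZ:::::Z:

1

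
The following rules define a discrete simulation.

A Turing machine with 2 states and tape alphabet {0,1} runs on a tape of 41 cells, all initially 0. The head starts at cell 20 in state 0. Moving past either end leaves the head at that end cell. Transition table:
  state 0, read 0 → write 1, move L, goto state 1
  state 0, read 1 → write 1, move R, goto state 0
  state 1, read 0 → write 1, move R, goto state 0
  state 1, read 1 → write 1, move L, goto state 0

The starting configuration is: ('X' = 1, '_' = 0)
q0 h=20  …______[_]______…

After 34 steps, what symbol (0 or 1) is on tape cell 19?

1

k=0  q0 h=20  …______[_]______…
k=1  q1 h=19  …______[_]X_____…
k=2  q0 h=20  …_____X[X]______…
k=3  q0 h=21  …____XX[_]______…
k=4  q1 h=20  …_____X[X]X_____…
k=5  q0 h=19  …______[X]XX____…
k=6  q0 h=20  …_____X[X]X_____…
k=7  q0 h=21  …____XX[X]______…
k=8  q0 h=22  …___XXX[_]______…
k=9  q1 h=21  …____XX[X]X_____…
k=10  q0 h=20  …_____X[X]XX____…
k=11  q0 h=21  …____XX[X]X_____…
k=12  q0 h=22  …___XXX[X]______…
k=13  q0 h=23  …__XXXX[_]______…
k=14  q1 h=22  …___XXX[X]X_____…
k=15  q0 h=21  …____XX[X]XX____…
k=16  q0 h=22  …___XXX[X]X_____…
k=17  q0 h=23  …__XXXX[X]______…
k=18  q0 h=24  …_XXXXX[_]______…
k=19  q1 h=23  …__XXXX[X]X_____…
k=20  q0 h=22  …___XXX[X]XX____…
k=21  q0 h=23  …__XXXX[X]X_____…
k=22  q0 h=24  …_XXXXX[X]______…
k=23  q0 h=25  …XXXXXX[_]______…
k=24  q1 h=24  …_XXXXX[X]X_____…
k=25  q0 h=23  …__XXXX[X]XX____…
k=26  q0 h=24  …_XXXXX[X]X_____…
k=27  q0 h=25  …XXXXXX[X]______…
k=28  q0 h=26  …XXXXXX[_]______…
k=29  q1 h=25  …XXXXXX[X]X_____…
k=30  q0 h=24  …_XXXXX[X]XX____…
k=31  q0 h=25  …XXXXXX[X]X_____…
k=32  q0 h=26  …XXXXXX[X]______…
k=33  q0 h=27  …XXXXXX[_]______…
k=34  q1 h=26  …XXXXXX[X]X_____…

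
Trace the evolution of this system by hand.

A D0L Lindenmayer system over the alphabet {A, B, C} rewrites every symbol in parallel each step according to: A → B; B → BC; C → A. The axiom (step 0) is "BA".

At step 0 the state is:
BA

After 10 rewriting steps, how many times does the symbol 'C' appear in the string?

[0] BA
[1] BCB
[2] BCABC
[3] BCABBCA
[4] BCABBCBCAB
[5] BCABBCBCABCABBC
[6] BCABBCBCABCABBCABBCBCA
[7] BCABBCBCABCABBCABBCBCABBCBCABCAB
[8] BCABBCBCABCABBCABBCBCABBCBCABCABBCBCABCABBCABBC
[9] BCABBCBCABCABBCABBCBCABBCBCABCABBCBCABCABBCABBCBCABCABBCABBCBCABBCBCA
[10] BCABBCBCABCABBCABBCBCABBCBCABCABBCBCABCABBCABBCBCABCABBCABBCBCABBCBCABCABBCABBCBCABBCBCABCABBCBCABCAB

32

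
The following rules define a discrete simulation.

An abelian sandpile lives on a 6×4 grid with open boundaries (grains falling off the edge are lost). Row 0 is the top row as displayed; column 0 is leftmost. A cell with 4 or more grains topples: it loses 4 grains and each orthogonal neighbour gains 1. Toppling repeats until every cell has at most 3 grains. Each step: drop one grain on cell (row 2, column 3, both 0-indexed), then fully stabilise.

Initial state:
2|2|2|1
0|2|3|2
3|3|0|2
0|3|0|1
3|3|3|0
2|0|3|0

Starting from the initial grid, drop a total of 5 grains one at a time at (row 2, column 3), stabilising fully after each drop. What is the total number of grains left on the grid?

44

k=0  2|2|2|1
0|2|3|2
3|3|0|2
0|3|0|1
3|3|3|0
2|0|3|0
k=1  2|2|2|1
0|2|3|2
3|3|0|3
0|3|0|1
3|3|3|0
2|0|3|0
k=2  2|2|2|1
0|2|3|3
3|3|1|0
0|3|0|2
3|3|3|0
2|0|3|0
k=3  2|2|2|1
0|2|3|3
3|3|1|1
0|3|0|2
3|3|3|0
2|0|3|0
k=4  2|2|2|1
0|2|3|3
3|3|1|2
0|3|0|2
3|3|3|0
2|0|3|0
k=5  2|2|2|1
0|2|3|3
3|3|1|3
0|3|0|2
3|3|3|0
2|0|3|0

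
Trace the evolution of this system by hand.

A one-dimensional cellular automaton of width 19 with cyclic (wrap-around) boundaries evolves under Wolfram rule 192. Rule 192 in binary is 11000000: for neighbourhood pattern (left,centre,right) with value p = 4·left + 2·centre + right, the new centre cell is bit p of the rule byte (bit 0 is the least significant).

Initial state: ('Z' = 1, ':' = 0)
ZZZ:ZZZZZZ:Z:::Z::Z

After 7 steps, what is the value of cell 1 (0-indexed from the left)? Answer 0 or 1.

0

[0] ZZZ:ZZZZZZ:Z:::Z::Z
[1] ZZZ::ZZZZZ:::::::::
[2] :ZZ:::ZZZZ:::::::::
[3] ::Z::::ZZZ:::::::::
[4] ::::::::ZZ:::::::::
[5] :::::::::Z:::::::::
[6] :::::::::::::::::::
[7] :::::::::::::::::::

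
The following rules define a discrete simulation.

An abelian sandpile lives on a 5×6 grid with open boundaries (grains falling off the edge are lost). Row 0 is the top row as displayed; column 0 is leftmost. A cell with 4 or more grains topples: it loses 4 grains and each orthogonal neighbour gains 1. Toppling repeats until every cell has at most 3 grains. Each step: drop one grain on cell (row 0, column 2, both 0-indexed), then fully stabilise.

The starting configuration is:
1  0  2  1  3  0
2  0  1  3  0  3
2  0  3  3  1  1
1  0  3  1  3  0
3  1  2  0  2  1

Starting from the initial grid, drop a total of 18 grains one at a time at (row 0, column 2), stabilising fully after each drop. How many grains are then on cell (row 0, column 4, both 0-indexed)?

1

gen 0: 1  0  2  1  3  0
2  0  1  3  0  3
2  0  3  3  1  1
1  0  3  1  3  0
3  1  2  0  2  1
gen 1: 1  0  3  1  3  0
2  0  1  3  0  3
2  0  3  3  1  1
1  0  3  1  3  0
3  1  2  0  2  1
gen 2: 1  1  0  2  3  0
2  0  2  3  0  3
2  0  3  3  1  1
1  0  3  1  3  0
3  1  2  0  2  1
gen 3: 1  1  1  2  3  0
2  0  2  3  0  3
2  0  3  3  1  1
1  0  3  1  3  0
3  1  2  0  2  1
gen 4: 1  1  2  2  3  0
2  0  2  3  0  3
2  0  3  3  1  1
1  0  3  1  3  0
3  1  2  0  2  1
gen 5: 1  1  3  2  3  0
2  0  2  3  0  3
2  0  3  3  1  1
1  0  3  1  3  0
3  1  2  0  2  1
gen 6: 1  2  0  3  3  0
2  0  3  3  0  3
2  0  3  3  1  1
1  0  3  1  3  0
3  1  2  0  2  1
gen 7: 1  2  1  3  3  0
2  0  3  3  0  3
2  0  3  3  1  1
1  0  3  1  3  0
3  1  2  0  2  1
gen 8: 1  2  2  3  3  0
2  0  3  3  0  3
2  0  3  3  1  1
1  0  3  1  3  0
3  1  2  0  2  1
gen 9: 1  2  3  3  3  0
2  0  3  3  0  3
2  0  3  3  1  1
1  0  3  1  3  0
3  1  2  0  2  1
gen 10: 1  3  2  2  0  1
2  1  2  2  2  3
2  1  2  1  2  1
1  1  0  3  3  0
3  1  3  0  2  1
gen 11: 1  3  3  2  0  1
2  1  2  2  2  3
2  1  2  1  2  1
1  1  0  3  3  0
3  1  3  0  2  1
gen 12: 2  0  1  3  0  1
2  2  3  2  2  3
2  1  2  1  2  1
1  1  0  3  3  0
3  1  3  0  2  1
gen 13: 2  0  2  3  0  1
2  2  3  2  2  3
2  1  2  1  2  1
1  1  0  3  3  0
3  1  3  0  2  1
gen 14: 2  0  3  3  0  1
2  2  3  2  2  3
2  1  2  1  2  1
1  1  0  3  3  0
3  1  3  0  2  1
gen 15: 2  1  2  1  1  1
2  3  1  0  3  3
2  1  3  2  2  1
1  1  0  3  3  0
3  1  3  0  2  1
gen 16: 2  1  3  1  1  1
2  3  1  0  3  3
2  1  3  2  2  1
1  1  0  3  3  0
3  1  3  0  2  1
gen 17: 2  2  0  2  1  1
2  3  2  0  3  3
2  1  3  2  2  1
1  1  0  3  3  0
3  1  3  0  2  1
gen 18: 2  2  1  2  1  1
2  3  2  0  3  3
2  1  3  2  2  1
1  1  0  3  3  0
3  1  3  0  2  1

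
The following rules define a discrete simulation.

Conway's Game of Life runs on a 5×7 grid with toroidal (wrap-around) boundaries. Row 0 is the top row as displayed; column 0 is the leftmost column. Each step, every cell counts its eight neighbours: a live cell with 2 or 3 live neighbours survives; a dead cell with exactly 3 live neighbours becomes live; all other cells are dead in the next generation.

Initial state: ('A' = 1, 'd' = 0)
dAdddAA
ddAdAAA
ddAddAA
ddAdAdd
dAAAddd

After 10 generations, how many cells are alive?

k=0  dAdddAA
ddAdAAA
ddAddAA
ddAdAdd
dAAAddd
k=1  dAddddA
dAAAAdd
dAAdddA
ddddAAd
AAdAAAd
k=2  ddddddA
dddAdAd
AAddddd
ddddddd
AAAAddd
k=3  AAdAAdA
AdddddA
ddddddd
ddddddd
AAAdddd
k=4  dddAdAd
dAdddAA
ddddddd
dAddddd
ddAAddA
k=5  AddAdAd
ddddAAA
Adddddd
ddAdddd
ddAAAdd
k=6  ddAdddd
AdddAAd
dddddAA
dAAdddd
dAAdAdd
k=7  ddAdAAd
ddddAAd
AAddAAA
AAAAdAd
ddddddd
k=8  dddAAAd
AAddddd
ddddddd
ddAAdAd
dddddAA
k=9  AdddAAd
ddddAdd
dAAdddd
ddddAAA
ddAdddA
k=10  dddAAAA
dAdAAAd
dddAAdd
AAAAdAA
AddAddd

18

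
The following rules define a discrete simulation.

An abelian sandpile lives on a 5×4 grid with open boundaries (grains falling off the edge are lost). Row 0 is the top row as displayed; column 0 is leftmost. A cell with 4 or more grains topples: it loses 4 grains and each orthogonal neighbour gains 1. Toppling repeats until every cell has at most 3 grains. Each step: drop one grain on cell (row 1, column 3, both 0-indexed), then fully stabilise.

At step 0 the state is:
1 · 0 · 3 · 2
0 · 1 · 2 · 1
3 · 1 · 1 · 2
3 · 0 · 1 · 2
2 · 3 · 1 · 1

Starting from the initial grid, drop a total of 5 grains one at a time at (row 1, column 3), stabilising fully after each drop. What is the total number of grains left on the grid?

0) 1 · 0 · 3 · 2
0 · 1 · 2 · 1
3 · 1 · 1 · 2
3 · 0 · 1 · 2
2 · 3 · 1 · 1
1) 1 · 0 · 3 · 2
0 · 1 · 2 · 2
3 · 1 · 1 · 2
3 · 0 · 1 · 2
2 · 3 · 1 · 1
2) 1 · 0 · 3 · 2
0 · 1 · 2 · 3
3 · 1 · 1 · 2
3 · 0 · 1 · 2
2 · 3 · 1 · 1
3) 1 · 0 · 3 · 3
0 · 1 · 3 · 0
3 · 1 · 1 · 3
3 · 0 · 1 · 2
2 · 3 · 1 · 1
4) 1 · 0 · 3 · 3
0 · 1 · 3 · 1
3 · 1 · 1 · 3
3 · 0 · 1 · 2
2 · 3 · 1 · 1
5) 1 · 0 · 3 · 3
0 · 1 · 3 · 2
3 · 1 · 1 · 3
3 · 0 · 1 · 2
2 · 3 · 1 · 1

34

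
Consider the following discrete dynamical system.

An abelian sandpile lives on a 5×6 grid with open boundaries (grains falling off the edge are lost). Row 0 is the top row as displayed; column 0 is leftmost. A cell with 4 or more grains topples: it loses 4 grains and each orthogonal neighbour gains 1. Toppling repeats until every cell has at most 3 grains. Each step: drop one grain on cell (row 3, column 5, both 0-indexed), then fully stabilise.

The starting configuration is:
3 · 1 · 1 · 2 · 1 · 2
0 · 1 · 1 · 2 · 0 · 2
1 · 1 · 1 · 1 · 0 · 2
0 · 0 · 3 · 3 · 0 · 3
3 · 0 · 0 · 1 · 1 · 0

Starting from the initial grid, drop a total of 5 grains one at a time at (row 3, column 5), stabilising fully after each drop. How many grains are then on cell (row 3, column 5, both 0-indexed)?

1

t=0: 3 · 1 · 1 · 2 · 1 · 2
0 · 1 · 1 · 2 · 0 · 2
1 · 1 · 1 · 1 · 0 · 2
0 · 0 · 3 · 3 · 0 · 3
3 · 0 · 0 · 1 · 1 · 0
t=1: 3 · 1 · 1 · 2 · 1 · 2
0 · 1 · 1 · 2 · 0 · 2
1 · 1 · 1 · 1 · 0 · 3
0 · 0 · 3 · 3 · 1 · 0
3 · 0 · 0 · 1 · 1 · 1
t=2: 3 · 1 · 1 · 2 · 1 · 2
0 · 1 · 1 · 2 · 0 · 2
1 · 1 · 1 · 1 · 0 · 3
0 · 0 · 3 · 3 · 1 · 1
3 · 0 · 0 · 1 · 1 · 1
t=3: 3 · 1 · 1 · 2 · 1 · 2
0 · 1 · 1 · 2 · 0 · 2
1 · 1 · 1 · 1 · 0 · 3
0 · 0 · 3 · 3 · 1 · 2
3 · 0 · 0 · 1 · 1 · 1
t=4: 3 · 1 · 1 · 2 · 1 · 2
0 · 1 · 1 · 2 · 0 · 2
1 · 1 · 1 · 1 · 0 · 3
0 · 0 · 3 · 3 · 1 · 3
3 · 0 · 0 · 1 · 1 · 1
t=5: 3 · 1 · 1 · 2 · 1 · 2
0 · 1 · 1 · 2 · 0 · 3
1 · 1 · 1 · 1 · 1 · 0
0 · 0 · 3 · 3 · 2 · 1
3 · 0 · 0 · 1 · 1 · 2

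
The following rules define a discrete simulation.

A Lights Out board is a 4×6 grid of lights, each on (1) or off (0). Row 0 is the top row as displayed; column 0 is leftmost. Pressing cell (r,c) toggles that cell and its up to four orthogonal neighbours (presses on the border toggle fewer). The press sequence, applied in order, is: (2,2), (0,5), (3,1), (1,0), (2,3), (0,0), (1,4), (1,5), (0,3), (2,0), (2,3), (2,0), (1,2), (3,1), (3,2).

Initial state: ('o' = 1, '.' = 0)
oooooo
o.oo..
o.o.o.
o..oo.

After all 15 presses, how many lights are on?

12

0) oooooo
o.oo..
o.o.o.
o..oo.
1) oooooo
o..o..
oo.oo.
o.ooo.
2) oooo..
o..o.o
oo.oo.
o.ooo.
3) oooo..
o..o.o
o..oo.
.o.oo.
4) .ooo..
.o.o.o
...oo.
.o.oo.
5) .ooo..
.o...o
..o...
.o..o.
6) o.oo..
oo...o
..o...
.o..o.
7) o.ooo.
oo.oo.
..o.o.
.o..o.
8) o.oooo
oo.o.o
..o.oo
.o..o.
9) o....o
oo...o
..o.oo
.o..o.
10) o....o
.o...o
ooo.oo
oo..o.
11) o....o
.o.o.o
oo.o.o
oo.oo.
12) o....o
oo.o.o
...o.o
.o.oo.
13) o.o..o
o.o..o
..oo.o
.o.oo.
14) o.o..o
o.o..o
.ooo.o
o.ooo.
15) o.o..o
o.o..o
.o.o.o
oo..o.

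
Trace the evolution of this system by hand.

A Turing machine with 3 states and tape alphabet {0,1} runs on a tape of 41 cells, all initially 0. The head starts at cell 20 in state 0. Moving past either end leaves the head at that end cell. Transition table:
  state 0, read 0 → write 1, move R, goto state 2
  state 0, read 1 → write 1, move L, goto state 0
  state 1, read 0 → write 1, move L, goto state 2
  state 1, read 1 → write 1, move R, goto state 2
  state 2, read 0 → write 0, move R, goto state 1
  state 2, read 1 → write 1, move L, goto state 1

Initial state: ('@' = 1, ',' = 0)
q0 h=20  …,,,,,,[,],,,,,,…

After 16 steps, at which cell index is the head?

step 0: q0 h=20  …,,,,,,[,],,,,,,…
step 1: q2 h=21  …,,,,,@[,],,,,,,…
step 2: q1 h=22  …,,,,@,[,],,,,,,…
step 3: q2 h=21  …,,,,,@[,]@,,,,,…
step 4: q1 h=22  …,,,,@,[@],,,,,,…
step 5: q2 h=23  …,,,@,@[,],,,,,,…
step 6: q1 h=24  …,,@,@,[,],,,,,,…
step 7: q2 h=23  …,,,@,@[,]@,,,,,…
step 8: q1 h=24  …,,@,@,[@],,,,,,…
step 9: q2 h=25  …,@,@,@[,],,,,,,…
step 10: q1 h=26  …@,@,@,[,],,,,,,…
step 11: q2 h=25  …,@,@,@[,]@,,,,,…
step 12: q1 h=26  …@,@,@,[@],,,,,,…
step 13: q2 h=27  …,@,@,@[,],,,,,,…
step 14: q1 h=28  …@,@,@,[,],,,,,,…
step 15: q2 h=27  …,@,@,@[,]@,,,,,…
step 16: q1 h=28  …@,@,@,[@],,,,,,…

28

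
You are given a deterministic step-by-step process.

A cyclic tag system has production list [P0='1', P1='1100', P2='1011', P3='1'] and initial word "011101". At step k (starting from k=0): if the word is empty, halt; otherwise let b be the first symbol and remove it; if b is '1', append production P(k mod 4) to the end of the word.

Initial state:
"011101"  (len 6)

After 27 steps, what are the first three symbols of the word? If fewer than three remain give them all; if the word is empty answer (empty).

t=0: "011101"  (len 6)
t=1: "11101"  (len 5)
t=2: "11011100"  (len 8)
t=3: "10111001011"  (len 11)
t=4: "01110010111"  (len 11)
t=5: "1110010111"  (len 10)
t=6: "1100101111100"  (len 13)
t=7: "1001011111001011"  (len 16)
t=8: "0010111110010111"  (len 16)
t=9: "010111110010111"  (len 15)
t=10: "10111110010111"  (len 14)
t=11: "01111100101111011"  (len 17)
t=12: "1111100101111011"  (len 16)
t=13: "1111001011110111"  (len 16)
t=14: "1110010111101111100"  (len 19)
t=15: "1100101111011111001011"  (len 22)
t=16: "1001011110111110010111"  (len 22)
t=17: "0010111101111100101111"  (len 22)
t=18: "010111101111100101111"  (len 21)
t=19: "10111101111100101111"  (len 20)
t=20: "01111011111001011111"  (len 20)
t=21: "1111011111001011111"  (len 19)
t=22: "1110111110010111111100"  (len 22)
t=23: "1101111100101111111001011"  (len 25)
t=24: "1011111001011111110010111"  (len 25)
t=25: "0111110010111111100101111"  (len 25)
t=26: "111110010111111100101111"  (len 24)
t=27: "111100101111111001011111011"  (len 27)

111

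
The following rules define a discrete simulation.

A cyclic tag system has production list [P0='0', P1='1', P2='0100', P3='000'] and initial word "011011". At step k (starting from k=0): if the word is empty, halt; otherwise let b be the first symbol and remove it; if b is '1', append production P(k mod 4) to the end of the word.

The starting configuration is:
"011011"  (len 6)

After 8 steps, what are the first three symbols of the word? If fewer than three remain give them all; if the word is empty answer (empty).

gen 0: "011011"  (len 6)
gen 1: "11011"  (len 5)
gen 2: "10111"  (len 5)
gen 3: "01110100"  (len 8)
gen 4: "1110100"  (len 7)
gen 5: "1101000"  (len 7)
gen 6: "1010001"  (len 7)
gen 7: "0100010100"  (len 10)
gen 8: "100010100"  (len 9)

100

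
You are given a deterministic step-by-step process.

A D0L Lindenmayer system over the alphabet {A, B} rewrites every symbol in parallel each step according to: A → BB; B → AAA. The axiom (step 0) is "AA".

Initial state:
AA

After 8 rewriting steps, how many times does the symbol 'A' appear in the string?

2592

0) AA
1) BBBB
2) AAAAAAAAAAAA
3) BBBBBBBBBBBBBBBBBBBBBBBB
4) AAAAAAAAAAAAAAAAAAAAAAAAAAAAAAAAAAAAAAAAAAAAAAAAAAAAAAAAAAAAAAAAAAAAAAAA
5) BBBBBBBBBBBBBBBBBBBBBBBBBBBBBBBBBBBBBBBBBBBBBBBBBBBBBBBBBB…BBBBBBBBBBBBBBBBBBBBBBBBBBBBBBBBBBBBBBBBBBBBBBBBBBBBBBBBBB  (len 144)
6) AAAAAAAAAAAAAAAAAAAAAAAAAAAAAAAAAAAAAAAAAAAAAAAAAAAAAAAAAA…AAAAAAAAAAAAAAAAAAAAAAAAAAAAAAAAAAAAAAAAAAAAAAAAAAAAAAAAAA  (len 432)
7) BBBBBBBBBBBBBBBBBBBBBBBBBBBBBBBBBBBBBBBBBBBBBBBBBBBBBBBBBB…BBBBBBBBBBBBBBBBBBBBBBBBBBBBBBBBBBBBBBBBBBBBBBBBBBBBBBBBBB  (len 864)
8) AAAAAAAAAAAAAAAAAAAAAAAAAAAAAAAAAAAAAAAAAAAAAAAAAAAAAAAAAA…AAAAAAAAAAAAAAAAAAAAAAAAAAAAAAAAAAAAAAAAAAAAAAAAAAAAAAAAAA  (len 2592)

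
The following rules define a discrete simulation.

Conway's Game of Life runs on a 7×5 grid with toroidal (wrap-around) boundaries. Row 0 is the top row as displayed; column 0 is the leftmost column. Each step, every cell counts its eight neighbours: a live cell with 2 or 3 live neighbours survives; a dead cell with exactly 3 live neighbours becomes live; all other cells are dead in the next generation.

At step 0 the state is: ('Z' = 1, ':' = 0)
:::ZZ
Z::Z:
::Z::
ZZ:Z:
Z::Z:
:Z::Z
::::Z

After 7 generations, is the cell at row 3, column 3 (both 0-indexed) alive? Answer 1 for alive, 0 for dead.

1

[0] :::ZZ
Z::Z:
::Z::
ZZ:Z:
Z::Z:
:Z::Z
::::Z
[1] Z::Z:
::ZZ:
Z:ZZ:
ZZ:Z:
:::Z:
:::ZZ
::::Z
[2] ::ZZ:
:::::
Z::::
ZZ:Z:
Z::Z:
:::ZZ
Z::::
[3] :::::
:::::
ZZ::Z
ZZZ::
ZZ:Z:
Z::Z:
::Z::
[4] :::::
Z::::
::Z:Z
:::Z:
:::Z:
Z::Z:
:::::
[5] :::::
:::::
:::ZZ
::ZZZ
::ZZ:
::::Z
:::::
[6] :::::
:::::
::Z:Z
:::::
::Z::
:::Z:
:::::
[7] :::::
:::::
:::::
:::Z:
:::::
:::::
:::::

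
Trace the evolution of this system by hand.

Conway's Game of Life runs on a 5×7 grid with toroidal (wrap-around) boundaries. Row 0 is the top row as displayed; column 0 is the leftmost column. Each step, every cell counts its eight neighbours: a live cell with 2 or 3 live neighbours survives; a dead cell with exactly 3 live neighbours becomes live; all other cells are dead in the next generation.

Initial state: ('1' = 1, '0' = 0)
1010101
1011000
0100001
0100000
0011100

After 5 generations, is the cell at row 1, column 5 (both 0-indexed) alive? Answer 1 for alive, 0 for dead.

[0] 1010101
1011000
0100001
0100000
0011100
[1] 1000111
0011010
0100000
1101000
1010110
[2] 1010000
1111010
1101100
1001101
0010000
[3] 1000001
0000000
0000000
1000111
1010001
[4] 1100001
0000000
0000011
1100010
0000000
[5] 1000000
0000010
1000011
1000010
0000000

1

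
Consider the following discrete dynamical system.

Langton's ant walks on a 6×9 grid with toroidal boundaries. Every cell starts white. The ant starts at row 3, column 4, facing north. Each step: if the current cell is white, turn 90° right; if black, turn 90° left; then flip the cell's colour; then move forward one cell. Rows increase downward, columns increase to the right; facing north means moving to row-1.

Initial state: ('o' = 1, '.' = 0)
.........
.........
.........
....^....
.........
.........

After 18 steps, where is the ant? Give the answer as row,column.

t=0: .........
.........
.........
....^....
.........
.........
t=1: .........
.........
.........
....o>...
.........
.........
t=2: .........
.........
.........
....oo...
.....v...
.........
t=3: .........
.........
.........
....oo...
....<o...
.........
t=4: .........
.........
.........
....^o...
....oo...
.........
t=5: .........
.........
.........
...<.o...
....oo...
.........
t=6: .........
.........
...^.....
...o.o...
....oo...
.........
t=7: .........
.........
...o>....
...o.o...
....oo...
.........
t=8: .........
.........
...oo....
...ovo...
....oo...
.........
t=9: .........
.........
...oo....
...<oo...
....oo...
.........
t=10: .........
.........
...oo....
....oo...
...voo...
.........
t=11: .........
.........
...oo....
....oo...
..<ooo...
.........
t=12: .........
.........
...oo....
..^.oo...
..oooo...
.........
t=13: .........
.........
...oo....
..o>oo...
..oooo...
.........
t=14: .........
.........
...oo....
..oooo...
..ovoo...
.........
t=15: .........
.........
...oo....
..oooo...
..o.>o...
.........
t=16: .........
.........
...oo....
..oo^o...
..o..o...
.........
t=17: .........
.........
...oo....
..o<.o...
..o..o...
.........
t=18: .........
.........
...oo....
..o..o...
..ov.o...
.........

4,3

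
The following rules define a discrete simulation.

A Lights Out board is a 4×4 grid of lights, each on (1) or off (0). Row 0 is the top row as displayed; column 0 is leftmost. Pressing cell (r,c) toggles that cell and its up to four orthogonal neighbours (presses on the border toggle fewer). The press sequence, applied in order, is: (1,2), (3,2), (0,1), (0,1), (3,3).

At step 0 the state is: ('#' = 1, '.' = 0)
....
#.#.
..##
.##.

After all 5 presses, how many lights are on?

k=0  ....
#.#.
..##
.##.
k=1  ..#.
##.#
...#
.##.
k=2  ..#.
##.#
..##
...#
k=3  ##..
#..#
..##
...#
k=4  ..#.
##.#
..##
...#
k=5  ..#.
##.#
..#.
..#.

6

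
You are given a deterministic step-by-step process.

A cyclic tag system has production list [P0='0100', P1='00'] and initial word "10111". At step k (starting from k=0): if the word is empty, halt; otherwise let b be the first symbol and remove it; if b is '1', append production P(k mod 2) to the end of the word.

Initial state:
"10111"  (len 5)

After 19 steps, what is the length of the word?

t=0: "10111"  (len 5)
t=1: "01110100"  (len 8)
t=2: "1110100"  (len 7)
t=3: "1101000100"  (len 10)
t=4: "10100010000"  (len 11)
t=5: "01000100000100"  (len 14)
t=6: "1000100000100"  (len 13)
t=7: "0001000001000100"  (len 16)
t=8: "001000001000100"  (len 15)
t=9: "01000001000100"  (len 14)
t=10: "1000001000100"  (len 13)
t=11: "0000010001000100"  (len 16)
t=12: "000010001000100"  (len 15)
t=13: "00010001000100"  (len 14)
t=14: "0010001000100"  (len 13)
t=15: "010001000100"  (len 12)
t=16: "10001000100"  (len 11)
t=17: "00010001000100"  (len 14)
t=18: "0010001000100"  (len 13)
t=19: "010001000100"  (len 12)

12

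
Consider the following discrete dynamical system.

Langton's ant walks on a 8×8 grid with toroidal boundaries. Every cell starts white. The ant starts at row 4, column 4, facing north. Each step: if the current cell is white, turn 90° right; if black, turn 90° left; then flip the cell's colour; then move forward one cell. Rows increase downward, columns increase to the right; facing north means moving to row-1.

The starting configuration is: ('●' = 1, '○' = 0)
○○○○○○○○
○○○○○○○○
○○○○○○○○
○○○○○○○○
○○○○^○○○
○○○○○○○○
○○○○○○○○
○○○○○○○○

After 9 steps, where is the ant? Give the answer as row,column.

4,3

t=0: ○○○○○○○○
○○○○○○○○
○○○○○○○○
○○○○○○○○
○○○○^○○○
○○○○○○○○
○○○○○○○○
○○○○○○○○
t=1: ○○○○○○○○
○○○○○○○○
○○○○○○○○
○○○○○○○○
○○○○●>○○
○○○○○○○○
○○○○○○○○
○○○○○○○○
t=2: ○○○○○○○○
○○○○○○○○
○○○○○○○○
○○○○○○○○
○○○○●●○○
○○○○○v○○
○○○○○○○○
○○○○○○○○
t=3: ○○○○○○○○
○○○○○○○○
○○○○○○○○
○○○○○○○○
○○○○●●○○
○○○○<●○○
○○○○○○○○
○○○○○○○○
t=4: ○○○○○○○○
○○○○○○○○
○○○○○○○○
○○○○○○○○
○○○○^●○○
○○○○●●○○
○○○○○○○○
○○○○○○○○
t=5: ○○○○○○○○
○○○○○○○○
○○○○○○○○
○○○○○○○○
○○○<○●○○
○○○○●●○○
○○○○○○○○
○○○○○○○○
t=6: ○○○○○○○○
○○○○○○○○
○○○○○○○○
○○○^○○○○
○○○●○●○○
○○○○●●○○
○○○○○○○○
○○○○○○○○
t=7: ○○○○○○○○
○○○○○○○○
○○○○○○○○
○○○●>○○○
○○○●○●○○
○○○○●●○○
○○○○○○○○
○○○○○○○○
t=8: ○○○○○○○○
○○○○○○○○
○○○○○○○○
○○○●●○○○
○○○●v●○○
○○○○●●○○
○○○○○○○○
○○○○○○○○
t=9: ○○○○○○○○
○○○○○○○○
○○○○○○○○
○○○●●○○○
○○○<●●○○
○○○○●●○○
○○○○○○○○
○○○○○○○○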